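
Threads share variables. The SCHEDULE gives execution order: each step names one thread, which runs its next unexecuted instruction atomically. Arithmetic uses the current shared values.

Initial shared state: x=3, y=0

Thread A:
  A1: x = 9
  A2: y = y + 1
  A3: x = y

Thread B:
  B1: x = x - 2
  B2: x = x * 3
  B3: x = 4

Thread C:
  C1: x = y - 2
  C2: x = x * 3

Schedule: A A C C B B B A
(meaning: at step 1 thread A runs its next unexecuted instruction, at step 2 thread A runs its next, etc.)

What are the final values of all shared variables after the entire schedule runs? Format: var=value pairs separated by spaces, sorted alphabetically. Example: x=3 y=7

Answer: x=1 y=1

Derivation:
Step 1: thread A executes A1 (x = 9). Shared: x=9 y=0. PCs: A@1 B@0 C@0
Step 2: thread A executes A2 (y = y + 1). Shared: x=9 y=1. PCs: A@2 B@0 C@0
Step 3: thread C executes C1 (x = y - 2). Shared: x=-1 y=1. PCs: A@2 B@0 C@1
Step 4: thread C executes C2 (x = x * 3). Shared: x=-3 y=1. PCs: A@2 B@0 C@2
Step 5: thread B executes B1 (x = x - 2). Shared: x=-5 y=1. PCs: A@2 B@1 C@2
Step 6: thread B executes B2 (x = x * 3). Shared: x=-15 y=1. PCs: A@2 B@2 C@2
Step 7: thread B executes B3 (x = 4). Shared: x=4 y=1. PCs: A@2 B@3 C@2
Step 8: thread A executes A3 (x = y). Shared: x=1 y=1. PCs: A@3 B@3 C@2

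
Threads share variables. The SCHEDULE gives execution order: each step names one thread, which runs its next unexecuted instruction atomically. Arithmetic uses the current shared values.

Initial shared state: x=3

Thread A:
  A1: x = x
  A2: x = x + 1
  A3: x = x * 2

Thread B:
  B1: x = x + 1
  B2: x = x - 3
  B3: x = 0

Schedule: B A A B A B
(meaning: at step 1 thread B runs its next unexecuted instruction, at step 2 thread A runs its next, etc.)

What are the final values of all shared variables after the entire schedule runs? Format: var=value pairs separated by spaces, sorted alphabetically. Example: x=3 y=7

Step 1: thread B executes B1 (x = x + 1). Shared: x=4. PCs: A@0 B@1
Step 2: thread A executes A1 (x = x). Shared: x=4. PCs: A@1 B@1
Step 3: thread A executes A2 (x = x + 1). Shared: x=5. PCs: A@2 B@1
Step 4: thread B executes B2 (x = x - 3). Shared: x=2. PCs: A@2 B@2
Step 5: thread A executes A3 (x = x * 2). Shared: x=4. PCs: A@3 B@2
Step 6: thread B executes B3 (x = 0). Shared: x=0. PCs: A@3 B@3

Answer: x=0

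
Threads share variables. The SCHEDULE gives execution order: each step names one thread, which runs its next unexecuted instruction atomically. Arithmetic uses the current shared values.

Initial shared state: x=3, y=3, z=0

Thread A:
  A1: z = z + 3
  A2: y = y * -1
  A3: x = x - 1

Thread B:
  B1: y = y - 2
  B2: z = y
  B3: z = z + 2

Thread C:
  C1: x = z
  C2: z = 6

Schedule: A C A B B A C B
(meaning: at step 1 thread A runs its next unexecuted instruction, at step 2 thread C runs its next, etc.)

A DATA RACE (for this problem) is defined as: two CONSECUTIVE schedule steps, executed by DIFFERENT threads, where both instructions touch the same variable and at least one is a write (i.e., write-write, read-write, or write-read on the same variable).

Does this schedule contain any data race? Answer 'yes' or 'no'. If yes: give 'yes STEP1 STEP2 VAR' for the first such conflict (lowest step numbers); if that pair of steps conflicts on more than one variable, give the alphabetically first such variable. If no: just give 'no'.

Answer: yes 1 2 z

Derivation:
Steps 1,2: A(z = z + 3) vs C(x = z). RACE on z (W-R).
Steps 2,3: C(r=z,w=x) vs A(r=y,w=y). No conflict.
Steps 3,4: A(y = y * -1) vs B(y = y - 2). RACE on y (W-W).
Steps 4,5: same thread (B). No race.
Steps 5,6: B(r=y,w=z) vs A(r=x,w=x). No conflict.
Steps 6,7: A(r=x,w=x) vs C(r=-,w=z). No conflict.
Steps 7,8: C(z = 6) vs B(z = z + 2). RACE on z (W-W).
First conflict at steps 1,2.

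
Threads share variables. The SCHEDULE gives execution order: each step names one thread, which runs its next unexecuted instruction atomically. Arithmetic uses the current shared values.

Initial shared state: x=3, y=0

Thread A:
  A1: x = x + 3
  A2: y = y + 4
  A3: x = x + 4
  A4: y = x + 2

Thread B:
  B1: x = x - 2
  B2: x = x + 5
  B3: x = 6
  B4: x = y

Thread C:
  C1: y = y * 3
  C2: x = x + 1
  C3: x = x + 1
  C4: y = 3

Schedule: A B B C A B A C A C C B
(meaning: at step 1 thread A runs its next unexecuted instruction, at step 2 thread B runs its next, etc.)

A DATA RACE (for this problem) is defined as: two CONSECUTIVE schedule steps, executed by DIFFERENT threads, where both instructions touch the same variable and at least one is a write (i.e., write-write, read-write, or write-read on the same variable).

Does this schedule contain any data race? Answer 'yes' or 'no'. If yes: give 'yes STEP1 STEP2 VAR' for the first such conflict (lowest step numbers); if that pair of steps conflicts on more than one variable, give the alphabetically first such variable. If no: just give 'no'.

Steps 1,2: A(x = x + 3) vs B(x = x - 2). RACE on x (W-W).
Steps 2,3: same thread (B). No race.
Steps 3,4: B(r=x,w=x) vs C(r=y,w=y). No conflict.
Steps 4,5: C(y = y * 3) vs A(y = y + 4). RACE on y (W-W).
Steps 5,6: A(r=y,w=y) vs B(r=-,w=x). No conflict.
Steps 6,7: B(x = 6) vs A(x = x + 4). RACE on x (W-W).
Steps 7,8: A(x = x + 4) vs C(x = x + 1). RACE on x (W-W).
Steps 8,9: C(x = x + 1) vs A(y = x + 2). RACE on x (W-R).
Steps 9,10: A(y = x + 2) vs C(x = x + 1). RACE on x (R-W).
Steps 10,11: same thread (C). No race.
Steps 11,12: C(y = 3) vs B(x = y). RACE on y (W-R).
First conflict at steps 1,2.

Answer: yes 1 2 x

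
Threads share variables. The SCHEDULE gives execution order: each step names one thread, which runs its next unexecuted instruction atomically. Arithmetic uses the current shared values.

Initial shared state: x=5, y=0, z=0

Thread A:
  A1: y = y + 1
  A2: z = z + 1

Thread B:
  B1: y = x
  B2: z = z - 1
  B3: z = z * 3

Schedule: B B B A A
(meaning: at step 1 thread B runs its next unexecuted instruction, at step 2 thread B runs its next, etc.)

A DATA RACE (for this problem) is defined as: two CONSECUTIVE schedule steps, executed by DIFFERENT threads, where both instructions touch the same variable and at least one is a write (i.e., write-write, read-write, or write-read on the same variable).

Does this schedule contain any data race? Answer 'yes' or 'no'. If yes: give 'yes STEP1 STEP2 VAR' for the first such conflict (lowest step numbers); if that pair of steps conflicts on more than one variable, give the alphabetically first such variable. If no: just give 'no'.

Steps 1,2: same thread (B). No race.
Steps 2,3: same thread (B). No race.
Steps 3,4: B(r=z,w=z) vs A(r=y,w=y). No conflict.
Steps 4,5: same thread (A). No race.

Answer: no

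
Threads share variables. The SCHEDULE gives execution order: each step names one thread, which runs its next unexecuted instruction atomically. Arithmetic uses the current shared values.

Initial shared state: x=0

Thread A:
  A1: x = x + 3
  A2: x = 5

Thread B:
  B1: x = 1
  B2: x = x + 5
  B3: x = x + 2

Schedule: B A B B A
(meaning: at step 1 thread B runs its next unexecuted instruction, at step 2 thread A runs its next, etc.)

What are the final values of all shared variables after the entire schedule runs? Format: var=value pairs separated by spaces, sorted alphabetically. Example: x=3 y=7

Step 1: thread B executes B1 (x = 1). Shared: x=1. PCs: A@0 B@1
Step 2: thread A executes A1 (x = x + 3). Shared: x=4. PCs: A@1 B@1
Step 3: thread B executes B2 (x = x + 5). Shared: x=9. PCs: A@1 B@2
Step 4: thread B executes B3 (x = x + 2). Shared: x=11. PCs: A@1 B@3
Step 5: thread A executes A2 (x = 5). Shared: x=5. PCs: A@2 B@3

Answer: x=5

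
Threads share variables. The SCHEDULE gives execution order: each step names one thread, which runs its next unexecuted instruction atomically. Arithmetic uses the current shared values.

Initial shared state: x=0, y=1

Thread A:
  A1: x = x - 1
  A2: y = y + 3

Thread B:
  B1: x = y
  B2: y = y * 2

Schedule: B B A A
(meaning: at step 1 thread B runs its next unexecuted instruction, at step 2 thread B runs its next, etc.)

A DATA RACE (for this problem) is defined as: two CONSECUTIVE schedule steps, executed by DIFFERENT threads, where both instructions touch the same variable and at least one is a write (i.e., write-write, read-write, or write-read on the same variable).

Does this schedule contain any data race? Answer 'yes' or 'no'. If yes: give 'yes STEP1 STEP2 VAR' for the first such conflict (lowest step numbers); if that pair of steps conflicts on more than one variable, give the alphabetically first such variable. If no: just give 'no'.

Steps 1,2: same thread (B). No race.
Steps 2,3: B(r=y,w=y) vs A(r=x,w=x). No conflict.
Steps 3,4: same thread (A). No race.

Answer: no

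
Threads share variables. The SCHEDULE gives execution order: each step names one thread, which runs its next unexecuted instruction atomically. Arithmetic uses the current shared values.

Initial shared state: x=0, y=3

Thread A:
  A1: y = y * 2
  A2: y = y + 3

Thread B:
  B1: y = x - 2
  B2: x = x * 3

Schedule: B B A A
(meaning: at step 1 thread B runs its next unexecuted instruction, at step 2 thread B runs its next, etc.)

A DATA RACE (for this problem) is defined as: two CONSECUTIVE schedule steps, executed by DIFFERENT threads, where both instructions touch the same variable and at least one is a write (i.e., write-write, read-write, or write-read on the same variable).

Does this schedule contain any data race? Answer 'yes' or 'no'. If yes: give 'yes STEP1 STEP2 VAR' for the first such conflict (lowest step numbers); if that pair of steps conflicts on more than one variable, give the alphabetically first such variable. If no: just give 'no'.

Answer: no

Derivation:
Steps 1,2: same thread (B). No race.
Steps 2,3: B(r=x,w=x) vs A(r=y,w=y). No conflict.
Steps 3,4: same thread (A). No race.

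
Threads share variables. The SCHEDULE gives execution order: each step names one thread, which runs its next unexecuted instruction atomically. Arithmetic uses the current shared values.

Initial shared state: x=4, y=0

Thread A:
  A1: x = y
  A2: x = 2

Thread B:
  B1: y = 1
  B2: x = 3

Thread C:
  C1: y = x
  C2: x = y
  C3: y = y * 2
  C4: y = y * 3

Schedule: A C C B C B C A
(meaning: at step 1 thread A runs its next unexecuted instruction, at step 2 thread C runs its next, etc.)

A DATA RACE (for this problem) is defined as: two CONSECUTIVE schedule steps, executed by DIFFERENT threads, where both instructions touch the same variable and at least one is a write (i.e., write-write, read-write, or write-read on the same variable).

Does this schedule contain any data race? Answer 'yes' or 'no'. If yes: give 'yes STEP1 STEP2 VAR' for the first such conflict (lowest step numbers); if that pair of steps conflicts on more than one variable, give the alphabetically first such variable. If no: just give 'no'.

Answer: yes 1 2 x

Derivation:
Steps 1,2: A(x = y) vs C(y = x). RACE on x (W-R), y (R-W). Multiple vars; alphabetically first is x.
Steps 2,3: same thread (C). No race.
Steps 3,4: C(x = y) vs B(y = 1). RACE on y (R-W).
Steps 4,5: B(y = 1) vs C(y = y * 2). RACE on y (W-W).
Steps 5,6: C(r=y,w=y) vs B(r=-,w=x). No conflict.
Steps 6,7: B(r=-,w=x) vs C(r=y,w=y). No conflict.
Steps 7,8: C(r=y,w=y) vs A(r=-,w=x). No conflict.
First conflict at steps 1,2.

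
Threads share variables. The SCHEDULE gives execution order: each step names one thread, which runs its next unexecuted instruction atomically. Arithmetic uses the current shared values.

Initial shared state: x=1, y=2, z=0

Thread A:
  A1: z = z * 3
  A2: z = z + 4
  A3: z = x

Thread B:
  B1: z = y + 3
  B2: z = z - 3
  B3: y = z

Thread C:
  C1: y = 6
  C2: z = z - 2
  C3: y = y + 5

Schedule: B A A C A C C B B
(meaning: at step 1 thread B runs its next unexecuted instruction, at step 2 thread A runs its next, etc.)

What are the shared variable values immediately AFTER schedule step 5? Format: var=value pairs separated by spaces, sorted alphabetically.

Step 1: thread B executes B1 (z = y + 3). Shared: x=1 y=2 z=5. PCs: A@0 B@1 C@0
Step 2: thread A executes A1 (z = z * 3). Shared: x=1 y=2 z=15. PCs: A@1 B@1 C@0
Step 3: thread A executes A2 (z = z + 4). Shared: x=1 y=2 z=19. PCs: A@2 B@1 C@0
Step 4: thread C executes C1 (y = 6). Shared: x=1 y=6 z=19. PCs: A@2 B@1 C@1
Step 5: thread A executes A3 (z = x). Shared: x=1 y=6 z=1. PCs: A@3 B@1 C@1

Answer: x=1 y=6 z=1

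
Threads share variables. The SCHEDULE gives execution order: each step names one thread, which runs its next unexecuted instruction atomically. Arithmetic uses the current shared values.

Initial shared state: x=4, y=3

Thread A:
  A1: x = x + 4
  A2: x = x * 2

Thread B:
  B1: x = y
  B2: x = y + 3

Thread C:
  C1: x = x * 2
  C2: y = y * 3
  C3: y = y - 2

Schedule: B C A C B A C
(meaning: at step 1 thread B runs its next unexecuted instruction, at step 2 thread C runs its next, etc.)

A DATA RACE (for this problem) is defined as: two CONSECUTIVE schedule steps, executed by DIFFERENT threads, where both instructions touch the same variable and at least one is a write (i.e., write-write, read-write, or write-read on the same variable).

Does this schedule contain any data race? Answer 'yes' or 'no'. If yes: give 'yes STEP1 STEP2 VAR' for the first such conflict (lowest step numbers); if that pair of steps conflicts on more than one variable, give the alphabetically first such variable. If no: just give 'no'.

Steps 1,2: B(x = y) vs C(x = x * 2). RACE on x (W-W).
Steps 2,3: C(x = x * 2) vs A(x = x + 4). RACE on x (W-W).
Steps 3,4: A(r=x,w=x) vs C(r=y,w=y). No conflict.
Steps 4,5: C(y = y * 3) vs B(x = y + 3). RACE on y (W-R).
Steps 5,6: B(x = y + 3) vs A(x = x * 2). RACE on x (W-W).
Steps 6,7: A(r=x,w=x) vs C(r=y,w=y). No conflict.
First conflict at steps 1,2.

Answer: yes 1 2 x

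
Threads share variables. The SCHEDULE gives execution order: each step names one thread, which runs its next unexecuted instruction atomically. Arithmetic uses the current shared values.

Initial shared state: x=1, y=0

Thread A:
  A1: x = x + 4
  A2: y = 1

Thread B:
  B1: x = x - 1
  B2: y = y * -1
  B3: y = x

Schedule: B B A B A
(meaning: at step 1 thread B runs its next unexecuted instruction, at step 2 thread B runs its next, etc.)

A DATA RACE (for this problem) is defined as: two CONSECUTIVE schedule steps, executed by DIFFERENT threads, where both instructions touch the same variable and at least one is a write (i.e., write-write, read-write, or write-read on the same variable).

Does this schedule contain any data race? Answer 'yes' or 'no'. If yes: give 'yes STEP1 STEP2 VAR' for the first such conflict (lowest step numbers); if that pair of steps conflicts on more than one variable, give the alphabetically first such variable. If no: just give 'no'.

Answer: yes 3 4 x

Derivation:
Steps 1,2: same thread (B). No race.
Steps 2,3: B(r=y,w=y) vs A(r=x,w=x). No conflict.
Steps 3,4: A(x = x + 4) vs B(y = x). RACE on x (W-R).
Steps 4,5: B(y = x) vs A(y = 1). RACE on y (W-W).
First conflict at steps 3,4.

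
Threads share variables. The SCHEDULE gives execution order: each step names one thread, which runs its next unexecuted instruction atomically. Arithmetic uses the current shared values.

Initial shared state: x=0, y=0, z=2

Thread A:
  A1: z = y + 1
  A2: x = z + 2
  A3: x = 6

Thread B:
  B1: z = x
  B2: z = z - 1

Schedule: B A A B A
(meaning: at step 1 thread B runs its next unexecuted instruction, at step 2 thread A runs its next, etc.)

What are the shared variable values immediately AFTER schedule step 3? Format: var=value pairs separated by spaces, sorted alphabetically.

Step 1: thread B executes B1 (z = x). Shared: x=0 y=0 z=0. PCs: A@0 B@1
Step 2: thread A executes A1 (z = y + 1). Shared: x=0 y=0 z=1. PCs: A@1 B@1
Step 3: thread A executes A2 (x = z + 2). Shared: x=3 y=0 z=1. PCs: A@2 B@1

Answer: x=3 y=0 z=1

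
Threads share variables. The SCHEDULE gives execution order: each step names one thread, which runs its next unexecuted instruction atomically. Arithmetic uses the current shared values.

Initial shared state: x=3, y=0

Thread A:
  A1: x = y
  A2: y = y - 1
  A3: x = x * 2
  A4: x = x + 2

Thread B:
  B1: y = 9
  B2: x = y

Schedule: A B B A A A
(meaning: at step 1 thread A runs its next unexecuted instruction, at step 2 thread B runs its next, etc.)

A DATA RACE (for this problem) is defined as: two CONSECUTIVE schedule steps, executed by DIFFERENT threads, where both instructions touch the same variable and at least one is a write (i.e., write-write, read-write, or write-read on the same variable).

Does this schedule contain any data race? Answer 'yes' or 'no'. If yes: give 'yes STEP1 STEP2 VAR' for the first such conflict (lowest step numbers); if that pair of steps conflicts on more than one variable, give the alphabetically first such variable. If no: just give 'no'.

Answer: yes 1 2 y

Derivation:
Steps 1,2: A(x = y) vs B(y = 9). RACE on y (R-W).
Steps 2,3: same thread (B). No race.
Steps 3,4: B(x = y) vs A(y = y - 1). RACE on y (R-W).
Steps 4,5: same thread (A). No race.
Steps 5,6: same thread (A). No race.
First conflict at steps 1,2.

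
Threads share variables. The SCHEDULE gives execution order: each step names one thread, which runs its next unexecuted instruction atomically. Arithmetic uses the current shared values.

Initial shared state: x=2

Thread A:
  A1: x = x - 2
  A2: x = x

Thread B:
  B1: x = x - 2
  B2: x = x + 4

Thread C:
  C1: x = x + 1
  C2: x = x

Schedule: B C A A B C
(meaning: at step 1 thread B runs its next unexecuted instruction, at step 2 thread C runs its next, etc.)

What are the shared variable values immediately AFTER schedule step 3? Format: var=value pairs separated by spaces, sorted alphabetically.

Answer: x=-1

Derivation:
Step 1: thread B executes B1 (x = x - 2). Shared: x=0. PCs: A@0 B@1 C@0
Step 2: thread C executes C1 (x = x + 1). Shared: x=1. PCs: A@0 B@1 C@1
Step 3: thread A executes A1 (x = x - 2). Shared: x=-1. PCs: A@1 B@1 C@1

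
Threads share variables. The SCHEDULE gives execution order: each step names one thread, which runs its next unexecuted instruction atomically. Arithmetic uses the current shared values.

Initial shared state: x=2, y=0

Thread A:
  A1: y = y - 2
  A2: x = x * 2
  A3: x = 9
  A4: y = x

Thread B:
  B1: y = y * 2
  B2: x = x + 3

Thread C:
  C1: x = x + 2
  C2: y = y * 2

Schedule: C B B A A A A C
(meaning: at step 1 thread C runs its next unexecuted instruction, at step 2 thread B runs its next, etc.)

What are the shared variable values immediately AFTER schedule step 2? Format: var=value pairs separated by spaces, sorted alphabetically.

Step 1: thread C executes C1 (x = x + 2). Shared: x=4 y=0. PCs: A@0 B@0 C@1
Step 2: thread B executes B1 (y = y * 2). Shared: x=4 y=0. PCs: A@0 B@1 C@1

Answer: x=4 y=0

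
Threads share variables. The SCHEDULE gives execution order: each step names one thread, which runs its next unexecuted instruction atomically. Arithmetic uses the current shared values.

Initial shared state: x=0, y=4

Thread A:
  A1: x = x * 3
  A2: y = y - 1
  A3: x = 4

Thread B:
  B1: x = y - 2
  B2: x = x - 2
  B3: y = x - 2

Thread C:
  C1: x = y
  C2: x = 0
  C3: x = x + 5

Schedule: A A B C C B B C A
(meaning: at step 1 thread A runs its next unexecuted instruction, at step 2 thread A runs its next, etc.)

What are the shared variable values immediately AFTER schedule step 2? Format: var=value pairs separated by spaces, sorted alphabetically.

Step 1: thread A executes A1 (x = x * 3). Shared: x=0 y=4. PCs: A@1 B@0 C@0
Step 2: thread A executes A2 (y = y - 1). Shared: x=0 y=3. PCs: A@2 B@0 C@0

Answer: x=0 y=3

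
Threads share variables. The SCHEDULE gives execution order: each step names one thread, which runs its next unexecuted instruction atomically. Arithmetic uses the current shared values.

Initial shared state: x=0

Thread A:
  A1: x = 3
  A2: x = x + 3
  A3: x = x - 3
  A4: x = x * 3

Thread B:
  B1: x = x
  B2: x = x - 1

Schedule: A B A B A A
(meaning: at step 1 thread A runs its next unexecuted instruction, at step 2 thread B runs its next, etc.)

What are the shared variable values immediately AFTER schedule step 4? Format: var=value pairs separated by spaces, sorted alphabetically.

Step 1: thread A executes A1 (x = 3). Shared: x=3. PCs: A@1 B@0
Step 2: thread B executes B1 (x = x). Shared: x=3. PCs: A@1 B@1
Step 3: thread A executes A2 (x = x + 3). Shared: x=6. PCs: A@2 B@1
Step 4: thread B executes B2 (x = x - 1). Shared: x=5. PCs: A@2 B@2

Answer: x=5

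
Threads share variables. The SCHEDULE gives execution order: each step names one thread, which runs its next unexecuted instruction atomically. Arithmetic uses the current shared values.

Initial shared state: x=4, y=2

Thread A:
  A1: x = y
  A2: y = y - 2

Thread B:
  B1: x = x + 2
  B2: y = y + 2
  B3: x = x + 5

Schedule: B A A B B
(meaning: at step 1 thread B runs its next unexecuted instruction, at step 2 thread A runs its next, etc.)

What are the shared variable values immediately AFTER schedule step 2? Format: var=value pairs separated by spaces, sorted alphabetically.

Answer: x=2 y=2

Derivation:
Step 1: thread B executes B1 (x = x + 2). Shared: x=6 y=2. PCs: A@0 B@1
Step 2: thread A executes A1 (x = y). Shared: x=2 y=2. PCs: A@1 B@1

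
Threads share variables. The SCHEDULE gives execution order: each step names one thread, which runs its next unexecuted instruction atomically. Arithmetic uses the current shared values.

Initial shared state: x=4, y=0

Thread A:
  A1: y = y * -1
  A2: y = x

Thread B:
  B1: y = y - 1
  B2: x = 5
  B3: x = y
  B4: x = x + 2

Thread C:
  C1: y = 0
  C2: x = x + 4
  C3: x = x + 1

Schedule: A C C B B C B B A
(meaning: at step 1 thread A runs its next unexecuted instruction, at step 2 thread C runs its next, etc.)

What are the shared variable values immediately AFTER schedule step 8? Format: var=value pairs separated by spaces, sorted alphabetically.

Step 1: thread A executes A1 (y = y * -1). Shared: x=4 y=0. PCs: A@1 B@0 C@0
Step 2: thread C executes C1 (y = 0). Shared: x=4 y=0. PCs: A@1 B@0 C@1
Step 3: thread C executes C2 (x = x + 4). Shared: x=8 y=0. PCs: A@1 B@0 C@2
Step 4: thread B executes B1 (y = y - 1). Shared: x=8 y=-1. PCs: A@1 B@1 C@2
Step 5: thread B executes B2 (x = 5). Shared: x=5 y=-1. PCs: A@1 B@2 C@2
Step 6: thread C executes C3 (x = x + 1). Shared: x=6 y=-1. PCs: A@1 B@2 C@3
Step 7: thread B executes B3 (x = y). Shared: x=-1 y=-1. PCs: A@1 B@3 C@3
Step 8: thread B executes B4 (x = x + 2). Shared: x=1 y=-1. PCs: A@1 B@4 C@3

Answer: x=1 y=-1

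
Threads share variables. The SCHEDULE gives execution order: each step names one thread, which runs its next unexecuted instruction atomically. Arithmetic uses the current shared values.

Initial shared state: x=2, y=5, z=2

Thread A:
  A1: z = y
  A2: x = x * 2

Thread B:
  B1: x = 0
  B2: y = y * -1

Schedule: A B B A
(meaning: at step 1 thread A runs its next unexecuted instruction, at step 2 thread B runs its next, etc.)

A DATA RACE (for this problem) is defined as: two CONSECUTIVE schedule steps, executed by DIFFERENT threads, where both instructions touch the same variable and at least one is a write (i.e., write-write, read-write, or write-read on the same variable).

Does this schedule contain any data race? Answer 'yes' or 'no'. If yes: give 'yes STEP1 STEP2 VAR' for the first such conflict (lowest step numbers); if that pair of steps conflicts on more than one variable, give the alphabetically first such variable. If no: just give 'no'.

Steps 1,2: A(r=y,w=z) vs B(r=-,w=x). No conflict.
Steps 2,3: same thread (B). No race.
Steps 3,4: B(r=y,w=y) vs A(r=x,w=x). No conflict.

Answer: no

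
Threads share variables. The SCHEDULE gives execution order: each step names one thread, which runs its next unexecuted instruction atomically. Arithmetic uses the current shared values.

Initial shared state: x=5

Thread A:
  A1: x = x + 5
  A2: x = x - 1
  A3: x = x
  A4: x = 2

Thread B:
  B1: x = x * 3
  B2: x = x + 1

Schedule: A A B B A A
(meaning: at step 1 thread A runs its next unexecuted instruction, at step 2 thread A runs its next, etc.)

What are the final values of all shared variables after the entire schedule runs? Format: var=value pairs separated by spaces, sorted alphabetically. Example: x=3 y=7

Step 1: thread A executes A1 (x = x + 5). Shared: x=10. PCs: A@1 B@0
Step 2: thread A executes A2 (x = x - 1). Shared: x=9. PCs: A@2 B@0
Step 3: thread B executes B1 (x = x * 3). Shared: x=27. PCs: A@2 B@1
Step 4: thread B executes B2 (x = x + 1). Shared: x=28. PCs: A@2 B@2
Step 5: thread A executes A3 (x = x). Shared: x=28. PCs: A@3 B@2
Step 6: thread A executes A4 (x = 2). Shared: x=2. PCs: A@4 B@2

Answer: x=2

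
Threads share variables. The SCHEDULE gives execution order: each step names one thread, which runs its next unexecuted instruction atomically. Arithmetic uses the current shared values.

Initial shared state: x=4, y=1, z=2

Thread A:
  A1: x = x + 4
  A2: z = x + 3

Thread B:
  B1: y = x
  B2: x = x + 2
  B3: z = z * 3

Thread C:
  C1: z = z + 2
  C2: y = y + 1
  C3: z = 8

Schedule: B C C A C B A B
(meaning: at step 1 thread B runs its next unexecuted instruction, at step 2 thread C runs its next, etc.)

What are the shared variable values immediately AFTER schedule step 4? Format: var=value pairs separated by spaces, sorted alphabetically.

Answer: x=8 y=5 z=4

Derivation:
Step 1: thread B executes B1 (y = x). Shared: x=4 y=4 z=2. PCs: A@0 B@1 C@0
Step 2: thread C executes C1 (z = z + 2). Shared: x=4 y=4 z=4. PCs: A@0 B@1 C@1
Step 3: thread C executes C2 (y = y + 1). Shared: x=4 y=5 z=4. PCs: A@0 B@1 C@2
Step 4: thread A executes A1 (x = x + 4). Shared: x=8 y=5 z=4. PCs: A@1 B@1 C@2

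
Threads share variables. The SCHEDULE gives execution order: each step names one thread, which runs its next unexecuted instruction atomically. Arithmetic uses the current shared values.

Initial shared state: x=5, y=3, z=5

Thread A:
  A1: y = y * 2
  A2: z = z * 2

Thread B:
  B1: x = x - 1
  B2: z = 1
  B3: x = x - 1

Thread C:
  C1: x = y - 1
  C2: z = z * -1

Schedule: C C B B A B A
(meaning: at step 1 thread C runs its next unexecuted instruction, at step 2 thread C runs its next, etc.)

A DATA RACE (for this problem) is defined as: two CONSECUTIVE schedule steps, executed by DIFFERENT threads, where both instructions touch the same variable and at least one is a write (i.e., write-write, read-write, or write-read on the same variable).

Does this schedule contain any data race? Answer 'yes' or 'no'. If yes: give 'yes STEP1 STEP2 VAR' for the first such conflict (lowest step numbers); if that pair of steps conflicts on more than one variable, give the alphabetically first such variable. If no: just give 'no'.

Steps 1,2: same thread (C). No race.
Steps 2,3: C(r=z,w=z) vs B(r=x,w=x). No conflict.
Steps 3,4: same thread (B). No race.
Steps 4,5: B(r=-,w=z) vs A(r=y,w=y). No conflict.
Steps 5,6: A(r=y,w=y) vs B(r=x,w=x). No conflict.
Steps 6,7: B(r=x,w=x) vs A(r=z,w=z). No conflict.

Answer: no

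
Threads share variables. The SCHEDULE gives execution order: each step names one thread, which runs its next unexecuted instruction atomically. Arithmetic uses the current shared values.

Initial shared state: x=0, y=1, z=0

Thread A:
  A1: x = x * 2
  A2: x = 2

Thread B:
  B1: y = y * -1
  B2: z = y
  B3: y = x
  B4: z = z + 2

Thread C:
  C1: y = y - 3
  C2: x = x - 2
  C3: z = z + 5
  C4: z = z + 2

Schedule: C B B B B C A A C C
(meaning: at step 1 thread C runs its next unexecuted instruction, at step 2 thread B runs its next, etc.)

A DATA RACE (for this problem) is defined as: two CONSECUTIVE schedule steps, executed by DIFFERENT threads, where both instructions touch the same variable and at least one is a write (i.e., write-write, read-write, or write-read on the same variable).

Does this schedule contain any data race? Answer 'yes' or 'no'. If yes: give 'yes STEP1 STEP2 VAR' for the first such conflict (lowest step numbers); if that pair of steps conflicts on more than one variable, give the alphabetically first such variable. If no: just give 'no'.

Steps 1,2: C(y = y - 3) vs B(y = y * -1). RACE on y (W-W).
Steps 2,3: same thread (B). No race.
Steps 3,4: same thread (B). No race.
Steps 4,5: same thread (B). No race.
Steps 5,6: B(r=z,w=z) vs C(r=x,w=x). No conflict.
Steps 6,7: C(x = x - 2) vs A(x = x * 2). RACE on x (W-W).
Steps 7,8: same thread (A). No race.
Steps 8,9: A(r=-,w=x) vs C(r=z,w=z). No conflict.
Steps 9,10: same thread (C). No race.
First conflict at steps 1,2.

Answer: yes 1 2 y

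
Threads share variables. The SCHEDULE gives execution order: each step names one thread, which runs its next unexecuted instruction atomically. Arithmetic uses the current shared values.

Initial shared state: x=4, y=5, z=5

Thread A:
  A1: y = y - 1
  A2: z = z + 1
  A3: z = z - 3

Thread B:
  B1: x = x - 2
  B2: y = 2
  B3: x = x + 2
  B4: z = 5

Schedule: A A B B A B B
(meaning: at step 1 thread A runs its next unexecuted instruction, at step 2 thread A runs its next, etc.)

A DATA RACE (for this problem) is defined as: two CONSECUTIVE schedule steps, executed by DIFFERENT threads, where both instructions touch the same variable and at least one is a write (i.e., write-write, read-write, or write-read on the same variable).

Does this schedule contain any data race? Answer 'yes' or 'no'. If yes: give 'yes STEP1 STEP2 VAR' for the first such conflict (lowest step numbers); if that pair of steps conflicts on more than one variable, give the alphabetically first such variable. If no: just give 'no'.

Steps 1,2: same thread (A). No race.
Steps 2,3: A(r=z,w=z) vs B(r=x,w=x). No conflict.
Steps 3,4: same thread (B). No race.
Steps 4,5: B(r=-,w=y) vs A(r=z,w=z). No conflict.
Steps 5,6: A(r=z,w=z) vs B(r=x,w=x). No conflict.
Steps 6,7: same thread (B). No race.

Answer: no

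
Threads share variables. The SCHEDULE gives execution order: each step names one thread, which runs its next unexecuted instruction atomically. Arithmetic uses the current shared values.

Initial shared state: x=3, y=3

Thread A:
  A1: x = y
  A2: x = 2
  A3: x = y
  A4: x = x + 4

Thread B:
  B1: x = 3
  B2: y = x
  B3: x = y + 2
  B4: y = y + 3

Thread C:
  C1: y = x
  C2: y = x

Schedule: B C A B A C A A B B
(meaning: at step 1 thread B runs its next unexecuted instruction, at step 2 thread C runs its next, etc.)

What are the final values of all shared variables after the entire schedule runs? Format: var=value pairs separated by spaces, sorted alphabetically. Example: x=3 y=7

Step 1: thread B executes B1 (x = 3). Shared: x=3 y=3. PCs: A@0 B@1 C@0
Step 2: thread C executes C1 (y = x). Shared: x=3 y=3. PCs: A@0 B@1 C@1
Step 3: thread A executes A1 (x = y). Shared: x=3 y=3. PCs: A@1 B@1 C@1
Step 4: thread B executes B2 (y = x). Shared: x=3 y=3. PCs: A@1 B@2 C@1
Step 5: thread A executes A2 (x = 2). Shared: x=2 y=3. PCs: A@2 B@2 C@1
Step 6: thread C executes C2 (y = x). Shared: x=2 y=2. PCs: A@2 B@2 C@2
Step 7: thread A executes A3 (x = y). Shared: x=2 y=2. PCs: A@3 B@2 C@2
Step 8: thread A executes A4 (x = x + 4). Shared: x=6 y=2. PCs: A@4 B@2 C@2
Step 9: thread B executes B3 (x = y + 2). Shared: x=4 y=2. PCs: A@4 B@3 C@2
Step 10: thread B executes B4 (y = y + 3). Shared: x=4 y=5. PCs: A@4 B@4 C@2

Answer: x=4 y=5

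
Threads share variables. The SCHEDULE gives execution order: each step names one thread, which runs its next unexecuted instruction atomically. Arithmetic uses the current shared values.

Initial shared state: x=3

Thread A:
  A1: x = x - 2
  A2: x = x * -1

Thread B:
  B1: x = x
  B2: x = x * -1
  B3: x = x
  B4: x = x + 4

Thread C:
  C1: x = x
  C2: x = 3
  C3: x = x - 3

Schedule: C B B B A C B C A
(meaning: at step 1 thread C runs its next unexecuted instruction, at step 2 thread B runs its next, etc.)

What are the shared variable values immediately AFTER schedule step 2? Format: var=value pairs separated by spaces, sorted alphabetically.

Step 1: thread C executes C1 (x = x). Shared: x=3. PCs: A@0 B@0 C@1
Step 2: thread B executes B1 (x = x). Shared: x=3. PCs: A@0 B@1 C@1

Answer: x=3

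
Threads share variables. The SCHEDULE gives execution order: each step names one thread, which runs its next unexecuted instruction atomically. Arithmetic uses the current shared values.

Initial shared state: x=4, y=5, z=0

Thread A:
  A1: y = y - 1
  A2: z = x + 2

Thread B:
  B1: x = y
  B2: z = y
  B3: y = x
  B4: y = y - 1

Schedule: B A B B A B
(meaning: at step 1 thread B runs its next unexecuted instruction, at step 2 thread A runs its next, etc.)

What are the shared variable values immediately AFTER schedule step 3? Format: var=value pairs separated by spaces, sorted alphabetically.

Answer: x=5 y=4 z=4

Derivation:
Step 1: thread B executes B1 (x = y). Shared: x=5 y=5 z=0. PCs: A@0 B@1
Step 2: thread A executes A1 (y = y - 1). Shared: x=5 y=4 z=0. PCs: A@1 B@1
Step 3: thread B executes B2 (z = y). Shared: x=5 y=4 z=4. PCs: A@1 B@2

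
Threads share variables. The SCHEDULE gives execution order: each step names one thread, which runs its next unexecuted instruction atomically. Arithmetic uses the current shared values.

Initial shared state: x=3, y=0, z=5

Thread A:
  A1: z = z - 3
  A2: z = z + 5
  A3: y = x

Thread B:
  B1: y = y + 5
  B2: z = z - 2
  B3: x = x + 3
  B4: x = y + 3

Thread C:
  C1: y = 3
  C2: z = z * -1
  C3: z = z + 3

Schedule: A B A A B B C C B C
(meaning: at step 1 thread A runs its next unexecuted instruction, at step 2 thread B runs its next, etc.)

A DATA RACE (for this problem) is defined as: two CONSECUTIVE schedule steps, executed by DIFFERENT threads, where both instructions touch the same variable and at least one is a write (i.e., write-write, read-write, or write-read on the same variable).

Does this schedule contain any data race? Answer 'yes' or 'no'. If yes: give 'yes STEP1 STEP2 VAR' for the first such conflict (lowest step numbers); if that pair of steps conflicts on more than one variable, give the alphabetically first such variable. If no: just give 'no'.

Answer: no

Derivation:
Steps 1,2: A(r=z,w=z) vs B(r=y,w=y). No conflict.
Steps 2,3: B(r=y,w=y) vs A(r=z,w=z). No conflict.
Steps 3,4: same thread (A). No race.
Steps 4,5: A(r=x,w=y) vs B(r=z,w=z). No conflict.
Steps 5,6: same thread (B). No race.
Steps 6,7: B(r=x,w=x) vs C(r=-,w=y). No conflict.
Steps 7,8: same thread (C). No race.
Steps 8,9: C(r=z,w=z) vs B(r=y,w=x). No conflict.
Steps 9,10: B(r=y,w=x) vs C(r=z,w=z). No conflict.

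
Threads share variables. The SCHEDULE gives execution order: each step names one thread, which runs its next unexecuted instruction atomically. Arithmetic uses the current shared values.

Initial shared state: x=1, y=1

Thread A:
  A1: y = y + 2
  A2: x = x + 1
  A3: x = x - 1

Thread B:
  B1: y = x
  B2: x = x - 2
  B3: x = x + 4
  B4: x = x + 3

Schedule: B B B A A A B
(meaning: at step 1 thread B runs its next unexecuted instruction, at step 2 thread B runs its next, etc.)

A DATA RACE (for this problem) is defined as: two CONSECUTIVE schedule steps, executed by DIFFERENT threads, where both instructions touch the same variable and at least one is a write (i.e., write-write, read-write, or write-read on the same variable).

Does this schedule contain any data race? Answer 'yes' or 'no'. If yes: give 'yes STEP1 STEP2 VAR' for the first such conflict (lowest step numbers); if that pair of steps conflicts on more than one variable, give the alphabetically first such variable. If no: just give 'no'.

Steps 1,2: same thread (B). No race.
Steps 2,3: same thread (B). No race.
Steps 3,4: B(r=x,w=x) vs A(r=y,w=y). No conflict.
Steps 4,5: same thread (A). No race.
Steps 5,6: same thread (A). No race.
Steps 6,7: A(x = x - 1) vs B(x = x + 3). RACE on x (W-W).
First conflict at steps 6,7.

Answer: yes 6 7 x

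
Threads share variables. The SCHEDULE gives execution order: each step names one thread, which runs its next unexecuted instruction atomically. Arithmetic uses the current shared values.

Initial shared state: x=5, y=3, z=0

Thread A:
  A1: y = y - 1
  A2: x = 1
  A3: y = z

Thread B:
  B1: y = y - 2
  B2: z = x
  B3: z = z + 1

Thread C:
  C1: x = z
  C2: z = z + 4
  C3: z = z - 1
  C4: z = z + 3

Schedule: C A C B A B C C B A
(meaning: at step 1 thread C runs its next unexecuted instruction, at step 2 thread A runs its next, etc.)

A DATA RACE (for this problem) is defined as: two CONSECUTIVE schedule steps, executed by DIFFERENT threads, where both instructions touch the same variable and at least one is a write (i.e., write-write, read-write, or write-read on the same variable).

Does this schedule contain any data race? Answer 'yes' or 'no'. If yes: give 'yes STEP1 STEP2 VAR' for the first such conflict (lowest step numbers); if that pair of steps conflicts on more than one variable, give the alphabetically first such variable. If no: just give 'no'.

Answer: yes 5 6 x

Derivation:
Steps 1,2: C(r=z,w=x) vs A(r=y,w=y). No conflict.
Steps 2,3: A(r=y,w=y) vs C(r=z,w=z). No conflict.
Steps 3,4: C(r=z,w=z) vs B(r=y,w=y). No conflict.
Steps 4,5: B(r=y,w=y) vs A(r=-,w=x). No conflict.
Steps 5,6: A(x = 1) vs B(z = x). RACE on x (W-R).
Steps 6,7: B(z = x) vs C(z = z - 1). RACE on z (W-W).
Steps 7,8: same thread (C). No race.
Steps 8,9: C(z = z + 3) vs B(z = z + 1). RACE on z (W-W).
Steps 9,10: B(z = z + 1) vs A(y = z). RACE on z (W-R).
First conflict at steps 5,6.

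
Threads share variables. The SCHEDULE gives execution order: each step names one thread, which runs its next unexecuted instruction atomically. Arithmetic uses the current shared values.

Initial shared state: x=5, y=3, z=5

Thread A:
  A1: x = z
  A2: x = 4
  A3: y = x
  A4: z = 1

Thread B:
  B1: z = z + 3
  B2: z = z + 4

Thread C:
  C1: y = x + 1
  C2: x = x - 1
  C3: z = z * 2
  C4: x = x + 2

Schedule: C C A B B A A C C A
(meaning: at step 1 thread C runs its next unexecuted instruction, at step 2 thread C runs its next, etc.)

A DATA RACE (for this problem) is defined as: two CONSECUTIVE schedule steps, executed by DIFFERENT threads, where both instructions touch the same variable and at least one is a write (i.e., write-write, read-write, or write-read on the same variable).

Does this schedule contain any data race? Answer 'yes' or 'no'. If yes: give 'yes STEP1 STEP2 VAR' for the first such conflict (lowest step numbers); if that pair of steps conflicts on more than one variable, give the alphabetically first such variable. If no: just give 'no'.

Steps 1,2: same thread (C). No race.
Steps 2,3: C(x = x - 1) vs A(x = z). RACE on x (W-W).
Steps 3,4: A(x = z) vs B(z = z + 3). RACE on z (R-W).
Steps 4,5: same thread (B). No race.
Steps 5,6: B(r=z,w=z) vs A(r=-,w=x). No conflict.
Steps 6,7: same thread (A). No race.
Steps 7,8: A(r=x,w=y) vs C(r=z,w=z). No conflict.
Steps 8,9: same thread (C). No race.
Steps 9,10: C(r=x,w=x) vs A(r=-,w=z). No conflict.
First conflict at steps 2,3.

Answer: yes 2 3 x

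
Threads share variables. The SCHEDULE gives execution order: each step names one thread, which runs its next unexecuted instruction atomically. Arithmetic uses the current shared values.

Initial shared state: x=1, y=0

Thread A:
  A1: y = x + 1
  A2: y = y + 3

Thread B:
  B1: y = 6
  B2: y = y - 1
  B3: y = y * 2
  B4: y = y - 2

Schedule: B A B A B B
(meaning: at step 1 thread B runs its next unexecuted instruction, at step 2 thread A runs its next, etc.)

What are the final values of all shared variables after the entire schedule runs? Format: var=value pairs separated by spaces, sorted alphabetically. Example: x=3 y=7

Step 1: thread B executes B1 (y = 6). Shared: x=1 y=6. PCs: A@0 B@1
Step 2: thread A executes A1 (y = x + 1). Shared: x=1 y=2. PCs: A@1 B@1
Step 3: thread B executes B2 (y = y - 1). Shared: x=1 y=1. PCs: A@1 B@2
Step 4: thread A executes A2 (y = y + 3). Shared: x=1 y=4. PCs: A@2 B@2
Step 5: thread B executes B3 (y = y * 2). Shared: x=1 y=8. PCs: A@2 B@3
Step 6: thread B executes B4 (y = y - 2). Shared: x=1 y=6. PCs: A@2 B@4

Answer: x=1 y=6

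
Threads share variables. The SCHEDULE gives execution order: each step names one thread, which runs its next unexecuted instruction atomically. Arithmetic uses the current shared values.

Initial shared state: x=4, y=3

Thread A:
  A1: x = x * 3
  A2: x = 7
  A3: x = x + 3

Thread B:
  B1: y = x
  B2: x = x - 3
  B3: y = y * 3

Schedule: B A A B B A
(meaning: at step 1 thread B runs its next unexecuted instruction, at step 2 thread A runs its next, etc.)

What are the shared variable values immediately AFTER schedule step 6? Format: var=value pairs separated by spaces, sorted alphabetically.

Answer: x=7 y=12

Derivation:
Step 1: thread B executes B1 (y = x). Shared: x=4 y=4. PCs: A@0 B@1
Step 2: thread A executes A1 (x = x * 3). Shared: x=12 y=4. PCs: A@1 B@1
Step 3: thread A executes A2 (x = 7). Shared: x=7 y=4. PCs: A@2 B@1
Step 4: thread B executes B2 (x = x - 3). Shared: x=4 y=4. PCs: A@2 B@2
Step 5: thread B executes B3 (y = y * 3). Shared: x=4 y=12. PCs: A@2 B@3
Step 6: thread A executes A3 (x = x + 3). Shared: x=7 y=12. PCs: A@3 B@3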